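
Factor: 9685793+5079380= 179^1*82487^1 =14765173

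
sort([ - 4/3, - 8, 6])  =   [ - 8,  -  4/3 , 6]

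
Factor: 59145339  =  3^1*11^1*43^1*41681^1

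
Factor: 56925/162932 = 225/644 = 2^( - 2 )*3^2*5^2*7^( -1)*23^( - 1 ) 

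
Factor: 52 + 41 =93 = 3^1 * 31^1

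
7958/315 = 25 + 83/315 = 25.26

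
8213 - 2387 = 5826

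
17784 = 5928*3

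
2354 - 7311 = - 4957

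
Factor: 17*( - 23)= - 17^1*23^1 = - 391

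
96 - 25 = 71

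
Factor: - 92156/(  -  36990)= 46078/18495 = 2^1*3^( - 3 )*5^( - 1)*137^( - 1 )*23039^1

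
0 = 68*0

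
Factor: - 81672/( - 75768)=7^(-1)*11^( - 1)*83^1=83/77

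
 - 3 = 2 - 5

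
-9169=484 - 9653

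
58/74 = 29/37 = 0.78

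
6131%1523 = 39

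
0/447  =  0 = 0.00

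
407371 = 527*773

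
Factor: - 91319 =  - 53^1*1723^1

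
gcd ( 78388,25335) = 1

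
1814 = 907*2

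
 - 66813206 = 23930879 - 90744085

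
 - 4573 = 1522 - 6095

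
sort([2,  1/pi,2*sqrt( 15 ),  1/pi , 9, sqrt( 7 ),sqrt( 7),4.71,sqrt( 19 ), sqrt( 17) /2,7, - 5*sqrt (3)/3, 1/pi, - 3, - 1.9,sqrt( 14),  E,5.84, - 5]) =[ - 5, - 3, - 5*sqrt( 3)/3, - 1.9, 1/pi, 1/pi,  1/pi, 2,sqrt( 17) /2,sqrt(7),sqrt( 7 ),E,sqrt( 14), sqrt(19 ), 4.71,5.84,7,2*sqrt(15),9]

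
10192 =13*784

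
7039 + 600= 7639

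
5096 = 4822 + 274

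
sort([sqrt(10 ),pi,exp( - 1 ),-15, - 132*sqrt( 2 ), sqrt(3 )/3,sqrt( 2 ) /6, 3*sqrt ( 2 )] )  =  [ - 132*sqrt(2) ,  -  15,sqrt(2)/6, exp( - 1 ), sqrt(3 ) /3, pi, sqrt(10), 3 * sqrt ( 2 )]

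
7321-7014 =307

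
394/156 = 2 + 41/78 = 2.53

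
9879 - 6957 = 2922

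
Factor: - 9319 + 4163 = - 5156= - 2^2*1289^1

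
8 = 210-202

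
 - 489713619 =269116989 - 758830608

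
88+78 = 166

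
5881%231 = 106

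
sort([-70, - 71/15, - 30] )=[ - 70, - 30, -71/15]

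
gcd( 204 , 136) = 68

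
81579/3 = 27193 = 27193.00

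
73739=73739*1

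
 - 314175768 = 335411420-649587188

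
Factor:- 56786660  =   - 2^2 * 5^1*7^1*43^1*9433^1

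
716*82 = 58712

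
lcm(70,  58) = 2030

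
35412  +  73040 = 108452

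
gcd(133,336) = 7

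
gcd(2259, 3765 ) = 753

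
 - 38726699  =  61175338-99902037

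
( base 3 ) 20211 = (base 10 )184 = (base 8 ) 270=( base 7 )352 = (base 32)5O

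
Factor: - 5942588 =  - 2^2*17^1*281^1*311^1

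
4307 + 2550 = 6857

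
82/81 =1 + 1/81 = 1.01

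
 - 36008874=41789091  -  77797965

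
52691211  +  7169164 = 59860375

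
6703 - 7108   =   - 405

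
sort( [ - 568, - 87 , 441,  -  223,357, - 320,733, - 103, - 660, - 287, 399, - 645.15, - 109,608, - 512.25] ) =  [ - 660, - 645.15, - 568, - 512.25, - 320,-287, - 223,  -  109 , - 103, - 87,  357,  399, 441, 608, 733]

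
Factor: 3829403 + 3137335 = 6966738 = 2^1*3^2*349^1*1109^1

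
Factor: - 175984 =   -  2^4*17^1*647^1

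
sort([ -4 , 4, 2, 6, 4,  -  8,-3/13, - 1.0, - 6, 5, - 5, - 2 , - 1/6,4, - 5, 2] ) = [ - 8,-6, - 5,  -  5, - 4, - 2, - 1.0, - 3/13,  -  1/6, 2, 2 , 4,4, 4, 5, 6]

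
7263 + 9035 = 16298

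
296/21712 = 37/2714 = 0.01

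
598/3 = 199 + 1/3 = 199.33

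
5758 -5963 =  - 205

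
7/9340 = 7/9340= 0.00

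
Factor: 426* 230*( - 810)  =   - 2^3 * 3^5*5^2*23^1*71^1 =-79363800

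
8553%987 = 657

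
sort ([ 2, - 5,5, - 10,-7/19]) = [ - 10,-5, - 7/19,  2, 5] 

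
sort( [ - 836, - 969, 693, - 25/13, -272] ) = [ - 969,  -  836 , - 272 , - 25/13,693 ] 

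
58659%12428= 8947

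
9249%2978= 315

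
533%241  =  51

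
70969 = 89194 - 18225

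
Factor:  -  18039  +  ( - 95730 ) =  - 113769=-  3^2*12641^1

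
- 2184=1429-3613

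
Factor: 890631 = 3^2 *7^1 * 67^1*211^1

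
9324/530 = 17+ 157/265 = 17.59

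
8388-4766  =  3622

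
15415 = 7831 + 7584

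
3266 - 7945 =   -  4679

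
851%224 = 179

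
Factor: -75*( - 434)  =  2^1*3^1*5^2 * 7^1 * 31^1 = 32550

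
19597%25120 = 19597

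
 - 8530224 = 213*( -40048 )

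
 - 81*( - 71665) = 5804865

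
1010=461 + 549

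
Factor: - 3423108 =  - 2^2*3^1*13^1*21943^1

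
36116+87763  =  123879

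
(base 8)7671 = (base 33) 3mw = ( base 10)4025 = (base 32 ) 3tp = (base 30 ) 4E5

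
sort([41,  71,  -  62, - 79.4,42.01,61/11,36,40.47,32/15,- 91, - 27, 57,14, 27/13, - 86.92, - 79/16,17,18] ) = [ - 91, - 86.92, - 79.4, - 62, - 27, - 79/16 , 27/13,32/15,61/11,14,17,18, 36,40.47,41,  42.01 , 57,71]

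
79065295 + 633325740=712391035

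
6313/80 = 78+73/80=78.91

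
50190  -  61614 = - 11424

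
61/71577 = 61/71577 = 0.00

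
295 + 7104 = 7399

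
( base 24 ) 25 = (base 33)1K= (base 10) 53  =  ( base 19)2f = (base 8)65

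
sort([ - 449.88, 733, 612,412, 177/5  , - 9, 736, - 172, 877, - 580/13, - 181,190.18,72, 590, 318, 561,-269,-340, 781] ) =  [ - 449.88, - 340,- 269,  -  181, -172, - 580/13, - 9, 177/5,72, 190.18, 318,412, 561, 590, 612,733,  736,781, 877] 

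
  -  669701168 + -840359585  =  -1510060753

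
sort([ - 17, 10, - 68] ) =[ - 68 , - 17,10]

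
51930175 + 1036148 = 52966323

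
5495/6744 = 5495/6744=0.81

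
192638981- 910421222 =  -717782241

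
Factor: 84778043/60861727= 7^1*43^( - 1) * 251^(  -  1)*5639^( - 1)*12111149^1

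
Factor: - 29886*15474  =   - 462455964=   - 2^2*3^2*17^1*293^1 * 2579^1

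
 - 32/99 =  - 32/99= - 0.32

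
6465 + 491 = 6956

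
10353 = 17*609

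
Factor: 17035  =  5^1*3407^1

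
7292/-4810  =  -3646/2405= -1.52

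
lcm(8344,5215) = 41720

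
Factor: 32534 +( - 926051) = - 3^1*47^1 *6337^1 = - 893517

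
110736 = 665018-554282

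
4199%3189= 1010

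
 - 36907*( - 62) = 2288234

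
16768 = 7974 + 8794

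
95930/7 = 95930/7 = 13704.29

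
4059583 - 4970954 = -911371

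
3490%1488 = 514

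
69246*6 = 415476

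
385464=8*48183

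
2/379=2/379 = 0.01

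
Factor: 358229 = 358229^1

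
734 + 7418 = 8152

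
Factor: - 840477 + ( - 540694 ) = - 1381171 = -  11^1 * 241^1*521^1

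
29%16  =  13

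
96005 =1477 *65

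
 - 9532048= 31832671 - 41364719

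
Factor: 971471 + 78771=1050242 = 2^1 * 137^1*3833^1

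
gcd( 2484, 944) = 4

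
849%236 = 141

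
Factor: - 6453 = - 3^3 * 239^1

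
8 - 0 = 8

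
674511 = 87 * 7753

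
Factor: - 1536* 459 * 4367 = - 3078839808 =- 2^9 *3^4*11^1*17^1*397^1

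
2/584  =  1/292= 0.00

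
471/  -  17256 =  - 157/5752 = - 0.03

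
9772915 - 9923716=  - 150801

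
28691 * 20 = 573820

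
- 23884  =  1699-25583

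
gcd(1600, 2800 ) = 400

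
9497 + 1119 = 10616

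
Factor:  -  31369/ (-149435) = 5^(- 1)* 11^( - 2)*127^1  =  127/605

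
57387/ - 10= - 5739 + 3/10 = - 5738.70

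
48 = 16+32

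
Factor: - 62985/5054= -3315/266 = - 2^( - 1)*3^1*5^1*7^ (-1 )*13^1*17^1 * 19^( - 1) 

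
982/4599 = 982/4599=0.21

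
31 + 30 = 61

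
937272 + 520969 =1458241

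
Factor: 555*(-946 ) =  - 525030 = - 2^1*3^1 * 5^1*11^1*37^1*43^1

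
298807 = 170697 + 128110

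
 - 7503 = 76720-84223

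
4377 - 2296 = 2081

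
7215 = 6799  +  416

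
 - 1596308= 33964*( - 47 ) 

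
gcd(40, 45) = 5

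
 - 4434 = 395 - 4829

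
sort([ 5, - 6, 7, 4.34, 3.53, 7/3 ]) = [  -  6,7/3, 3.53, 4.34,  5,7] 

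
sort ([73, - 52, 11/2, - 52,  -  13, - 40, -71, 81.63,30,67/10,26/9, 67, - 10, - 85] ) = [  -  85, - 71 , - 52, - 52 , - 40,-13, - 10, 26/9, 11/2, 67/10, 30, 67, 73, 81.63 ]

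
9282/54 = 171 + 8/9 = 171.89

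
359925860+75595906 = 435521766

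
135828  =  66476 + 69352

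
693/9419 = 693/9419 = 0.07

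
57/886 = 57/886= 0.06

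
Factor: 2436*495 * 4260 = 2^4*3^4 * 5^2*7^1*11^1 * 29^1*71^1=5136793200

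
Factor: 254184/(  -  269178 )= - 356/377   =  - 2^2*13^( - 1)*29^(-1 )*89^1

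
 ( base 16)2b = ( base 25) 1i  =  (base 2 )101011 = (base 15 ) 2d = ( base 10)43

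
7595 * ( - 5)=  - 37975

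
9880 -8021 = 1859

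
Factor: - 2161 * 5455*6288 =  - 74124547440 = - 2^4*3^1*5^1*131^1 *1091^1*2161^1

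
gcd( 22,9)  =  1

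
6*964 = 5784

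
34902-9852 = 25050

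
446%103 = 34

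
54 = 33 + 21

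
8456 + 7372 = 15828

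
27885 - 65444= -37559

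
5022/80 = 2511/40=62.77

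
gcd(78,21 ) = 3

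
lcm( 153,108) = 1836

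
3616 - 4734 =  - 1118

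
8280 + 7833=16113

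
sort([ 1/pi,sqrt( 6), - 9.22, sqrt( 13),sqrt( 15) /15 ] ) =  [-9.22, sqrt( 15) /15,  1/pi,sqrt( 6),sqrt( 13 ) ] 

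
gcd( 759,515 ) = 1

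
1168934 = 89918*13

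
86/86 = 1= 1.00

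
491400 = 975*504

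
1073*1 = 1073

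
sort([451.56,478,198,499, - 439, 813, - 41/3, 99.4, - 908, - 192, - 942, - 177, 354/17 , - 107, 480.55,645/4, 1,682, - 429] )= [ - 942 , - 908, - 439, - 429, - 192, - 177, - 107, - 41/3,1,354/17,99.4,645/4,198,451.56,478, 480.55,499,682, 813]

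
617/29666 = 617/29666 = 0.02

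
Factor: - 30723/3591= -3^ ( - 2)*7^1*11^1 = - 77/9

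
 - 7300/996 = -8+167/249 = - 7.33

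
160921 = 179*899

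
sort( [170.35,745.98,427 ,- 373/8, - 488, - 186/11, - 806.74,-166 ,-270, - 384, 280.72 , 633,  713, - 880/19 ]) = [-806.74, - 488, - 384 , - 270 , - 166,  -  373/8, - 880/19,-186/11,170.35,280.72,  427  ,  633,713,745.98]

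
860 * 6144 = 5283840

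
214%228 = 214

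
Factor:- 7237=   -  7237^1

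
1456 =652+804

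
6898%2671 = 1556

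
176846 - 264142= -87296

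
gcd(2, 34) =2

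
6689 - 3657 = 3032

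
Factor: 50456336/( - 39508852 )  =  -2^2 *7^1*450503^1 *9877213^(  -  1)= - 12614084/9877213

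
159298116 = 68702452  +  90595664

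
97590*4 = 390360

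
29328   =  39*752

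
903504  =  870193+33311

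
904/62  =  14 + 18/31 = 14.58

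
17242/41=17242/41= 420.54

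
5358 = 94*57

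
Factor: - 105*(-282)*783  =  2^1*3^5*5^1*7^1*29^1*47^1 = 23184630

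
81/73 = 81/73 = 1.11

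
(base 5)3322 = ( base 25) ic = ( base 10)462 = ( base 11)390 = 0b111001110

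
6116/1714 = 3058/857  =  3.57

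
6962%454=152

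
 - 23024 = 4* ( - 5756)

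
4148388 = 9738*426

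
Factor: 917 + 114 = 1031 = 1031^1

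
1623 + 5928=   7551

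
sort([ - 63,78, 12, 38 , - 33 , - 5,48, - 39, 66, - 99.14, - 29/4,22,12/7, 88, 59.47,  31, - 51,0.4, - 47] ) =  [-99.14, - 63, - 51, - 47, - 39, - 33, - 29/4, - 5, 0.4, 12/7, 12, 22,  31,38,48, 59.47, 66,78,88 ]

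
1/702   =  1/702 = 0.00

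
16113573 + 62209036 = 78322609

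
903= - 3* (- 301)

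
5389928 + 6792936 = 12182864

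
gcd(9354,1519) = 1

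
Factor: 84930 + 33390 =118320 = 2^4*3^1* 5^1*17^1*29^1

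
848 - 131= 717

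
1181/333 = 3 + 182/333 = 3.55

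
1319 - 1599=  - 280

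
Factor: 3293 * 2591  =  37^1*89^1*2591^1 = 8532163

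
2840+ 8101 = 10941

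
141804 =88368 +53436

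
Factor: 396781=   7^1 * 11^1*5153^1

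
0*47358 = 0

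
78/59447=78/59447 = 0.00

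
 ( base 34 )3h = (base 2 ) 1110111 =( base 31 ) 3q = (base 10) 119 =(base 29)43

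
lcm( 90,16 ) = 720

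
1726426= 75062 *23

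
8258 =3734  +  4524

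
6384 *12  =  76608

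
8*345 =2760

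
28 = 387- 359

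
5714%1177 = 1006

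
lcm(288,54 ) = 864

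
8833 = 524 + 8309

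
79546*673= 53534458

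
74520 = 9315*8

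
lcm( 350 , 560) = 2800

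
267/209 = 1  +  58/209 = 1.28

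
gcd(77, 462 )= 77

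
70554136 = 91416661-20862525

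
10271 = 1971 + 8300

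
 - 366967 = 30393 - 397360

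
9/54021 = 3/18007= 0.00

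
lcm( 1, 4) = 4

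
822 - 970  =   - 148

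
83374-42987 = 40387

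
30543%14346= 1851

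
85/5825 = 17/1165 = 0.01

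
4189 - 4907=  - 718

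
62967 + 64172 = 127139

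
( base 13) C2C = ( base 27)2ME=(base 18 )66e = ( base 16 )812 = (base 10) 2066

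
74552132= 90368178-15816046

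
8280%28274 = 8280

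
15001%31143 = 15001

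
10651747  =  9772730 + 879017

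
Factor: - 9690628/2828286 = -4845314/1414143= -2^1* 3^( - 2) * 157127^( - 1)*2422657^1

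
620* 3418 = 2119160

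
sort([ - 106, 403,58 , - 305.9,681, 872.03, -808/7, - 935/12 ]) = [ - 305.9, - 808/7  ,  -  106,  -  935/12,58, 403,  681,  872.03 ]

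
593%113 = 28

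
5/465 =1/93 = 0.01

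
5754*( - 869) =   -  5000226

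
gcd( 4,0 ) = 4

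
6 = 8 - 2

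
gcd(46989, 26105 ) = 5221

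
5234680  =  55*95176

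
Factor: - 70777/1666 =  -10111/238 = - 2^ ( - 1)* 7^( - 1)*17^( - 1)*10111^1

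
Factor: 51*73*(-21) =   -  78183 = - 3^2*7^1*17^1*73^1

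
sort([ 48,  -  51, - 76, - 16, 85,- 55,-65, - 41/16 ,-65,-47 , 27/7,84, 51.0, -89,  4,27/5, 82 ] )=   [- 89, -76, - 65, - 65,-55, - 51,- 47, - 16,-41/16, 27/7,  4, 27/5  ,  48,51.0 , 82, 84,85]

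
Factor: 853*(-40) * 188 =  - 2^5*5^1*47^1*853^1 = - 6414560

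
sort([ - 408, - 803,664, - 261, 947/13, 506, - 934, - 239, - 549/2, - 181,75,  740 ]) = [ - 934, - 803, - 408,  -  549/2,-261, - 239, - 181,947/13,  75,506,664,740]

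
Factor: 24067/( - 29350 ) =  - 2^( - 1)*5^(-2) * 41^1= - 41/50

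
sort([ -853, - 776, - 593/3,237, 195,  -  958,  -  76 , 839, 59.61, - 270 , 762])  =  [ - 958 , - 853 ,-776, - 270,-593/3, - 76, 59.61, 195,  237, 762, 839 ]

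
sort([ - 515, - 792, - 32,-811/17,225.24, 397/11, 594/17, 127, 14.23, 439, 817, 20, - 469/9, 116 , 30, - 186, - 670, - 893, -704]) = [- 893, - 792,  -  704,  -  670, - 515, -186 , - 469/9, - 811/17, - 32,14.23 , 20,30, 594/17, 397/11,116,127,225.24, 439, 817 ] 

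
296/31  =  296/31 = 9.55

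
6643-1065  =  5578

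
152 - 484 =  - 332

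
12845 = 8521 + 4324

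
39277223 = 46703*841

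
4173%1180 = 633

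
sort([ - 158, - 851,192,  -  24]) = [ - 851,  -  158, - 24,192]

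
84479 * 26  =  2196454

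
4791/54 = 88 + 13/18 = 88.72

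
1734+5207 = 6941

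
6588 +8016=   14604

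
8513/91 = 8513/91 = 93.55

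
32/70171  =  32/70171 =0.00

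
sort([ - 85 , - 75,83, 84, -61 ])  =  [-85, - 75, - 61, 83, 84]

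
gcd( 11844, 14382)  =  846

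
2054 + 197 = 2251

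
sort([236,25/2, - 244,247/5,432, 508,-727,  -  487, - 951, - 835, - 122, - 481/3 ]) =[-951, - 835, - 727,  -  487, - 244, - 481/3 , - 122,25/2,247/5 , 236,432, 508 ] 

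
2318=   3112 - 794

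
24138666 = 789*30594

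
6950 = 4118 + 2832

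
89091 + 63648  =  152739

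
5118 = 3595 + 1523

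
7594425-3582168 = 4012257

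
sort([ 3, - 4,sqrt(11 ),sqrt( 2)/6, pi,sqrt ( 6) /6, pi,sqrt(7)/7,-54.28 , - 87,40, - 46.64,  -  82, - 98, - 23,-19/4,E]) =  [ - 98, - 87, - 82, - 54.28, - 46.64, - 23, - 19/4, - 4,sqrt ( 2 )/6,sqrt ( 7)/7,  sqrt( 6 ) /6,E, 3, pi,pi, sqrt( 11), 40]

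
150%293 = 150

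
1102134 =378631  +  723503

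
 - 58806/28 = -29403/14 = - 2100.21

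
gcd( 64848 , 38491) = 1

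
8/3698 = 4/1849 = 0.00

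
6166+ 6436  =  12602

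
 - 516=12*( - 43 ) 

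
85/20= 4 + 1/4  =  4.25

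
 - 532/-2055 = 532/2055 = 0.26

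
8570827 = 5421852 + 3148975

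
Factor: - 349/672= - 2^ ( - 5 )*3^( - 1)*7^(  -  1)*349^1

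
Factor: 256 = 2^8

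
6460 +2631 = 9091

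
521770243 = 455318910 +66451333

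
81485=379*215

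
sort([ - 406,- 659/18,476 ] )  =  [ - 406, - 659/18,  476]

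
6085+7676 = 13761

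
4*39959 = 159836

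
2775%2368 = 407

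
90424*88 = 7957312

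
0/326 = 0= 0.00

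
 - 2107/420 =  - 6  +  59/60 =- 5.02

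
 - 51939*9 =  - 467451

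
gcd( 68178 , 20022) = 6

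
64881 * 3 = 194643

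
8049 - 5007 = 3042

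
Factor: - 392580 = -2^2*3^3*5^1*727^1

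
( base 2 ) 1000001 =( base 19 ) 38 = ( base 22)2l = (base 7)122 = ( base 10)65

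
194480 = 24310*8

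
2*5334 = 10668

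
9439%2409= 2212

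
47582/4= 23791/2 = 11895.50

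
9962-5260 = 4702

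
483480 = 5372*90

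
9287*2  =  18574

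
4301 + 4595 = 8896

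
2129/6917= 2129/6917 = 0.31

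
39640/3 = 39640/3 = 13213.33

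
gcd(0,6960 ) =6960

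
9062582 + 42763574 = 51826156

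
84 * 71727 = 6025068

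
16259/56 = 16259/56 = 290.34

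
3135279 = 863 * 3633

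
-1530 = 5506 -7036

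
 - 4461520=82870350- 87331870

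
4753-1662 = 3091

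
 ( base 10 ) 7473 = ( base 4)1310301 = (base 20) idd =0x1d31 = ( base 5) 214343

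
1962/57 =34 + 8/19 = 34.42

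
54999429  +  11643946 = 66643375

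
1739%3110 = 1739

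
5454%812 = 582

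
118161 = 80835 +37326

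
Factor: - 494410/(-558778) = 247205/279389 = 5^1*7^2*11^(-2)*1009^1*2309^( - 1)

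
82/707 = 82/707= 0.12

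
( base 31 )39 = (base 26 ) 3O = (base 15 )6C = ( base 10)102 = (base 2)1100110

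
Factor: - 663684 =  - 2^2 *3^1*7^1*7901^1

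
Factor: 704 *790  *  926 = 515004160 = 2^8*5^1*11^1 * 79^1*463^1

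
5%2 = 1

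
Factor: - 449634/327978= - 3^ ( - 1 )*7^(-1)*19^( - 1)*547^1  =  - 547/399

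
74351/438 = 74351/438  =  169.75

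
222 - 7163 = -6941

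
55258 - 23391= 31867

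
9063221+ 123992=9187213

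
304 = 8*38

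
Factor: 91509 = 3^1*11^1 * 47^1*59^1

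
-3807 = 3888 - 7695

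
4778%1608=1562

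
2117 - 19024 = - 16907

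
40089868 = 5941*6748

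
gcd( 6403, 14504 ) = 1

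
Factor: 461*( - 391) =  - 17^1*23^1*461^1 = - 180251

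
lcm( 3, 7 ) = 21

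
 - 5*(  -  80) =400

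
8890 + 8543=17433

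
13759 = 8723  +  5036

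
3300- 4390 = - 1090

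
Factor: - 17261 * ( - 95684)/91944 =2^( - 1 )*3^( - 2) * 19^1 *41^1 *421^1 * 1259^1 *1277^( - 1 ) = 412900381/22986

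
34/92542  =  17/46271 = 0.00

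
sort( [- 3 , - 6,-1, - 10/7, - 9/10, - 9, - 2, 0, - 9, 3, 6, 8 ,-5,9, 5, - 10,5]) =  [ - 10,  -  9 , - 9, - 6,-5 , - 3, - 2,-10/7,-1, - 9/10,  0 , 3 , 5,  5,6, 8,9]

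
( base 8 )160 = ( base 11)a2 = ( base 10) 112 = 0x70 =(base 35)37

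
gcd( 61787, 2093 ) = 1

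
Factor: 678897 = 3^2 * 241^1*313^1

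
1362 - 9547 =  - 8185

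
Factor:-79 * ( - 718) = 2^1*79^1*359^1 = 56722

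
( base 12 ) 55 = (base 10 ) 65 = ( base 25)2f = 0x41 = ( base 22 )2L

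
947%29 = 19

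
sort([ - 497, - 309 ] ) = [ - 497,- 309] 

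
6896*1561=10764656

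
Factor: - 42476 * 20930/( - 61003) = 889022680/61003=2^3*5^1*7^2*13^1 *23^1*37^1*41^1*53^ ( - 1)*1151^(-1) 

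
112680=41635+71045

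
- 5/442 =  - 5/442 = - 0.01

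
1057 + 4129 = 5186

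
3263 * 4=13052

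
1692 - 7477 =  - 5785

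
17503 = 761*23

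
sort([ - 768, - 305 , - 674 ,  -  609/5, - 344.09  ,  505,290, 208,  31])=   [-768 , - 674 ,  -  344.09, - 305,-609/5, 31 , 208,  290, 505 ] 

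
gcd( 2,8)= 2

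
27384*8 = 219072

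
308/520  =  77/130 = 0.59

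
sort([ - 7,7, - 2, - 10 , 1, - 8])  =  [ - 10, - 8, - 7, - 2, 1 , 7 ]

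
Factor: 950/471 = 2^1*3^( - 1)*5^2*19^1*157^( - 1 )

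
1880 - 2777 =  - 897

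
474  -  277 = 197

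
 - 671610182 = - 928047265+256437083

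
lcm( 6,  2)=6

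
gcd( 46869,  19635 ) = 51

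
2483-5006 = - 2523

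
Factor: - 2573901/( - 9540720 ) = 2^( - 4 )*3^(  -  1)*5^( - 1 )*7^( - 1 )*11^1*631^( - 1 )*25999^1 = 285989/1060080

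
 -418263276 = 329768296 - 748031572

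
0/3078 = 0 = 0.00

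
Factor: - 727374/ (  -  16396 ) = 363687/8198 = 2^(- 1 ) *3^1 * 4099^( - 1 )*121229^1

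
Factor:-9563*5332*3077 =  -2^2*17^1*31^1* 43^1*73^1*131^1*181^1 = - 156895971532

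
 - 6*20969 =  - 125814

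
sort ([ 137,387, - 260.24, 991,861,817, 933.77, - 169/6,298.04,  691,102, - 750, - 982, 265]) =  [ - 982, - 750, - 260.24, - 169/6 , 102 , 137,265,298.04,387,691,817,861,933.77 , 991]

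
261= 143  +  118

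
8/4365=8/4365 = 0.00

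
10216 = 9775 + 441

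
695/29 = 695/29 = 23.97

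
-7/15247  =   - 7/15247 = - 0.00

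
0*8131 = 0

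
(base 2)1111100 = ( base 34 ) 3m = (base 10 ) 124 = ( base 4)1330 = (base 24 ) 54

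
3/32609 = 3/32609=0.00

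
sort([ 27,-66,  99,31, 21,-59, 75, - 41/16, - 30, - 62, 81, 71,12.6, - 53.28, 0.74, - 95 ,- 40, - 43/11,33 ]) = [ - 95,  -  66, - 62,- 59, - 53.28,-40, - 30, - 43/11,-41/16,0.74,12.6,21,  27, 31, 33,71,75, 81,99]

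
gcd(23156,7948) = 4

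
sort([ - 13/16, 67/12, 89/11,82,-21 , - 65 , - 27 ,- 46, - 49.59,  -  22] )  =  [-65,- 49.59 , - 46,-27, - 22, - 21, - 13/16,67/12 , 89/11,82 ] 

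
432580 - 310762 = 121818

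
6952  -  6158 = 794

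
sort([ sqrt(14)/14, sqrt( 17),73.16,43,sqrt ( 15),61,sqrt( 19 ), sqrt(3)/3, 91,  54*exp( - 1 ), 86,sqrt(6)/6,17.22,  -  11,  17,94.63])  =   [ - 11, sqrt(14)/14, sqrt( 6 )/6, sqrt( 3)/3, sqrt( 15) , sqrt ( 17)  ,  sqrt(19), 17,17.22, 54*exp( - 1), 43,  61,73.16,86 , 91, 94.63] 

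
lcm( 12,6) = 12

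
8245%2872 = 2501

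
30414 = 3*10138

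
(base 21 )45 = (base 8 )131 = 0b1011001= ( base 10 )89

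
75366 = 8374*9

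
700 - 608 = 92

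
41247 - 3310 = 37937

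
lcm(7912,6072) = 261096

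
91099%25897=13408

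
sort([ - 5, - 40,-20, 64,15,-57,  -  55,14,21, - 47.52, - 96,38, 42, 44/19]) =[- 96, - 57, - 55,- 47.52, - 40, - 20, - 5, 44/19,14,15, 21,  38,  42, 64] 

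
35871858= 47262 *759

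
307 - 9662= -9355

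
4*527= 2108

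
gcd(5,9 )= 1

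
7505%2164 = 1013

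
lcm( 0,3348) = 0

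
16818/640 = 26  +  89/320 = 26.28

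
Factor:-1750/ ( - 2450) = 5^1* 7^(- 1 ) = 5/7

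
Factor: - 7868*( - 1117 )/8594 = 2^1*7^1*281^1*1117^1*4297^(-1 )=4394278/4297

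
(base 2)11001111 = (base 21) 9I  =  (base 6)543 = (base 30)6r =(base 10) 207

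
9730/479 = 9730/479 = 20.31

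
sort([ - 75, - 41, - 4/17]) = [-75,-41,-4/17]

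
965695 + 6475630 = 7441325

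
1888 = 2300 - 412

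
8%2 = 0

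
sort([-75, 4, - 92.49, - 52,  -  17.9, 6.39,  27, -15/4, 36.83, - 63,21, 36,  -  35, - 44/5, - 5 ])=[-92.49, - 75, - 63 ,-52, - 35, - 17.9, - 44/5,- 5, - 15/4,4, 6.39,21, 27, 36, 36.83]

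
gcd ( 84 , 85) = 1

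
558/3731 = 558/3731 = 0.15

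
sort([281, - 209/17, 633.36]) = [ - 209/17,281, 633.36 ]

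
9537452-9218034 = 319418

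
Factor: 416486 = 2^1*7^1*71^1*419^1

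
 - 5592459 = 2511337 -8103796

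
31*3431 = 106361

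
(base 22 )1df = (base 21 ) 1G8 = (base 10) 785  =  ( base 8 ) 1421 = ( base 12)555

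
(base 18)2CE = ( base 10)878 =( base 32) RE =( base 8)1556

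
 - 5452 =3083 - 8535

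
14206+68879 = 83085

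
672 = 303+369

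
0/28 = 0= 0.00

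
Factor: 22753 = 61^1*373^1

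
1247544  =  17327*72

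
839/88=9 + 47/88=9.53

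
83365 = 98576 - 15211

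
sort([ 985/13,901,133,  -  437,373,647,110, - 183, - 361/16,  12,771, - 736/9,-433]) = [ - 437, - 433, - 183, - 736/9, - 361/16,12, 985/13,110,133,373, 647,  771,901] 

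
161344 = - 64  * ( - 2521)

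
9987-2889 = 7098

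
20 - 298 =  - 278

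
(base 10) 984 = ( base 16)3d8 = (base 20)294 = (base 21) 24i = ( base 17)36f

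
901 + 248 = 1149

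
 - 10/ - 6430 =1/643 = 0.00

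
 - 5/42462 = -1 +42457/42462 = - 0.00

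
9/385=9/385 = 0.02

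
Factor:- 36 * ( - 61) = 2196 = 2^2 *3^2*61^1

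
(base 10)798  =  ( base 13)495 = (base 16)31E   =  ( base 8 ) 1436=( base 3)1002120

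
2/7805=2/7805 = 0.00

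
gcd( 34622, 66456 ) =2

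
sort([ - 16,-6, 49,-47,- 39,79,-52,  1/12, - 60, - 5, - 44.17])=[-60,-52,-47, - 44.17, - 39 , - 16,-6,-5, 1/12, 49,79]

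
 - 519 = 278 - 797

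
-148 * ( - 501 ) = 74148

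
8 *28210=225680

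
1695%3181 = 1695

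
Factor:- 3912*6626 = - 2^4*3^1*163^1 * 3313^1=- 25920912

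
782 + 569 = 1351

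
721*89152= 64278592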